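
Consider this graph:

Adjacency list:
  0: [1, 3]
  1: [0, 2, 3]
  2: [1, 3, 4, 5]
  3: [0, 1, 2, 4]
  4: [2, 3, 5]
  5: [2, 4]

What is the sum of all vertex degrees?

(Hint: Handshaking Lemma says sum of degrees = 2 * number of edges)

Count edges: 9 edges.
By Handshaking Lemma: sum of degrees = 2 * 9 = 18.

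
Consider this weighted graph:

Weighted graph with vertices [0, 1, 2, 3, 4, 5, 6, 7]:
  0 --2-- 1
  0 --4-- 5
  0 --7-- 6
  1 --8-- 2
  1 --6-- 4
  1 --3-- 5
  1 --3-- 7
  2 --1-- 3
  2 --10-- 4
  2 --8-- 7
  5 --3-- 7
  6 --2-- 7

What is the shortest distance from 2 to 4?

Using Dijkstra's algorithm from vertex 2:
Shortest path: 2 -> 4
Total weight: 10 = 10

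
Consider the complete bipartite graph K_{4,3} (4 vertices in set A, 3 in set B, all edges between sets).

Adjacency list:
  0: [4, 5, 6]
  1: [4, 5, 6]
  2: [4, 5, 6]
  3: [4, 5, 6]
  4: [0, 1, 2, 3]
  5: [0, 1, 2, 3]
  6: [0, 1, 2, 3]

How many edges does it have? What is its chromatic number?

K_{4,3} has 4 * 3 = 12 edges.
Bipartite graphs have chromatic number 2 (color each partition differently).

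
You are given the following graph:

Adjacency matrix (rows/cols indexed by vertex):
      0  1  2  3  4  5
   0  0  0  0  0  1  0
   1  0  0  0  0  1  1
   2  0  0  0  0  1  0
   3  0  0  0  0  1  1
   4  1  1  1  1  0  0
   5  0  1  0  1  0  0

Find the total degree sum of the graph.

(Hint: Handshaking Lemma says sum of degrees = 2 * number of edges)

Count edges: 6 edges.
By Handshaking Lemma: sum of degrees = 2 * 6 = 12.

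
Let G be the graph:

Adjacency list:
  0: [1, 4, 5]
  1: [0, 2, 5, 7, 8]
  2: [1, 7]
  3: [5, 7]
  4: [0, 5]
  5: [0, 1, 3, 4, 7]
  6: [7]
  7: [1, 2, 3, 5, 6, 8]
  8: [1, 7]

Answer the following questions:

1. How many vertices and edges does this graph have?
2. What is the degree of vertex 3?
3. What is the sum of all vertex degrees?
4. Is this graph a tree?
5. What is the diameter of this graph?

Count: 9 vertices, 14 edges.
Vertex 3 has neighbors [5, 7], degree = 2.
Handshaking lemma: 2 * 14 = 28.
A tree on 9 vertices has 8 edges. This graph has 14 edges (6 extra). Not a tree.
Diameter (longest shortest path) = 3.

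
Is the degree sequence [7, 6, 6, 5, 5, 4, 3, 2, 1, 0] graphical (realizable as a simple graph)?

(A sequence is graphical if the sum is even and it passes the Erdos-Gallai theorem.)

Sum of degrees = 39. Sum is odd, so the sequence is NOT graphical.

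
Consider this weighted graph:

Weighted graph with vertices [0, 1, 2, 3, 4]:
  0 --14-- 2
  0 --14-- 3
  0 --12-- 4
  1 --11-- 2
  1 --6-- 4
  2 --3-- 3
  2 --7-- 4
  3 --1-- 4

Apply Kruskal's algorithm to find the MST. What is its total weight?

Applying Kruskal's algorithm (sort edges by weight, add if no cycle):
  Add (3,4) w=1
  Add (2,3) w=3
  Add (1,4) w=6
  Skip (2,4) w=7 (creates cycle)
  Skip (1,2) w=11 (creates cycle)
  Add (0,4) w=12
  Skip (0,3) w=14 (creates cycle)
  Skip (0,2) w=14 (creates cycle)
MST weight = 22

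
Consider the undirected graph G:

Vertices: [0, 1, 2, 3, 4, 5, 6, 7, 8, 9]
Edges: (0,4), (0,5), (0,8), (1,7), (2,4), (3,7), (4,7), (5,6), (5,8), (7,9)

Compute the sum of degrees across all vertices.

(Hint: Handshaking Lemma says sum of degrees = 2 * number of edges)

Count edges: 10 edges.
By Handshaking Lemma: sum of degrees = 2 * 10 = 20.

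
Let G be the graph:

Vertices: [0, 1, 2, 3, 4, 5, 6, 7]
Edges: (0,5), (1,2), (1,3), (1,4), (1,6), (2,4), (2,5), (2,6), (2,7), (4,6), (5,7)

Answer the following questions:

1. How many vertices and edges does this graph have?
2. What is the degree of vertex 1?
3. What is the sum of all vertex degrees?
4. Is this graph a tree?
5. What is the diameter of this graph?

Count: 8 vertices, 11 edges.
Vertex 1 has neighbors [2, 3, 4, 6], degree = 4.
Handshaking lemma: 2 * 11 = 22.
A tree on 8 vertices has 7 edges. This graph has 11 edges (4 extra). Not a tree.
Diameter (longest shortest path) = 4.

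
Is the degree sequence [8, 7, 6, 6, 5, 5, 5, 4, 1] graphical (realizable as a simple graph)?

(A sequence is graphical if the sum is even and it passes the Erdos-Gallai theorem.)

Sum of degrees = 47. Sum is odd, so the sequence is NOT graphical.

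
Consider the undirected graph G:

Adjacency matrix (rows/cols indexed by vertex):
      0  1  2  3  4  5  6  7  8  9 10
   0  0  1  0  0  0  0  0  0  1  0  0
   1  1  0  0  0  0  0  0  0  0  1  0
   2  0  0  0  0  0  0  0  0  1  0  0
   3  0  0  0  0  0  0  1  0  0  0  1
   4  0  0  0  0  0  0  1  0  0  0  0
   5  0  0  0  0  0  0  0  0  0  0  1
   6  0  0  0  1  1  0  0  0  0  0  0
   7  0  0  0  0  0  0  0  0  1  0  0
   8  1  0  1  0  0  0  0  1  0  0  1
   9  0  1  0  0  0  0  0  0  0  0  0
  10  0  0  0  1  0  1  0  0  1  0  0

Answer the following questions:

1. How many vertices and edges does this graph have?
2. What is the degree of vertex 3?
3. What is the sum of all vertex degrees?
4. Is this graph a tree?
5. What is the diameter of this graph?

Count: 11 vertices, 10 edges.
Vertex 3 has neighbors [6, 10], degree = 2.
Handshaking lemma: 2 * 10 = 20.
A graph is a tree iff it is connected and has exactly n-1 edges. This graph is connected (all 11 vertices in one component) and has 11-1 = 10 edges. It is a tree.
Diameter (longest shortest path) = 7.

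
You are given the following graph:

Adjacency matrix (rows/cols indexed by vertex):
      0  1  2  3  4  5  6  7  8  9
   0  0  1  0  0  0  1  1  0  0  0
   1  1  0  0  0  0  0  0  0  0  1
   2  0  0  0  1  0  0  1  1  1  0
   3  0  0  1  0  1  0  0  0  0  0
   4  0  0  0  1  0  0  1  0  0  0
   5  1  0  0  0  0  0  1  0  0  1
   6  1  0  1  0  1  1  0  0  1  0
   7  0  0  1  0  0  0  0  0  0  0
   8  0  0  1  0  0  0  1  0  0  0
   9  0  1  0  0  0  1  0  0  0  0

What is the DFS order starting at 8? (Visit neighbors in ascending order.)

DFS from vertex 8 (neighbors processed in ascending order):
Visit order: 8, 2, 3, 4, 6, 0, 1, 9, 5, 7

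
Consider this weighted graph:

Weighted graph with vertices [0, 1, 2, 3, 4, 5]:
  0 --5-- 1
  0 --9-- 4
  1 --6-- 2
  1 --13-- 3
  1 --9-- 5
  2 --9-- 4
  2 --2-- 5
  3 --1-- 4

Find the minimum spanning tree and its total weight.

Applying Kruskal's algorithm (sort edges by weight, add if no cycle):
  Add (3,4) w=1
  Add (2,5) w=2
  Add (0,1) w=5
  Add (1,2) w=6
  Add (0,4) w=9
  Skip (1,5) w=9 (creates cycle)
  Skip (2,4) w=9 (creates cycle)
  Skip (1,3) w=13 (creates cycle)
MST weight = 23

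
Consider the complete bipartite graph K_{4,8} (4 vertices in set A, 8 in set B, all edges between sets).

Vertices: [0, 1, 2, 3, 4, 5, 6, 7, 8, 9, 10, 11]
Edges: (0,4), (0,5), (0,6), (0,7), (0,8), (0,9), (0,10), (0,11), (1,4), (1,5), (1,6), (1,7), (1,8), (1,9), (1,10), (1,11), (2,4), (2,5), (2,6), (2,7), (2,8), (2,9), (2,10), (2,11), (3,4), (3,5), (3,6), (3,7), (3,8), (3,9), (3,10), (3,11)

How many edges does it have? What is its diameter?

K_{4,8} has 4 * 8 = 32 edges.
Any vertex reaches any opposite-side vertex in 1 step; same-side vertices reach in 2 steps via any opposite-side vertex.
Diameter = 2.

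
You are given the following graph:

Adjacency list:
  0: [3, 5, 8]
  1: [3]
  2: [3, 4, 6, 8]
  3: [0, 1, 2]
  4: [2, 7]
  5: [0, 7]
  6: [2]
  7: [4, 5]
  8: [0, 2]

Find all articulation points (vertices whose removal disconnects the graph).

An articulation point is a vertex whose removal disconnects the graph.
Articulation points: [2, 3]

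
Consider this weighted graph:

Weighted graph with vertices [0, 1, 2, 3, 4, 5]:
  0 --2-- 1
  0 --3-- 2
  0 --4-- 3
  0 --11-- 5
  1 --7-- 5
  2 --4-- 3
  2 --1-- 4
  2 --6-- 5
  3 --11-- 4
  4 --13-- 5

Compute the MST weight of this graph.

Applying Kruskal's algorithm (sort edges by weight, add if no cycle):
  Add (2,4) w=1
  Add (0,1) w=2
  Add (0,2) w=3
  Add (0,3) w=4
  Skip (2,3) w=4 (creates cycle)
  Add (2,5) w=6
  Skip (1,5) w=7 (creates cycle)
  Skip (0,5) w=11 (creates cycle)
  Skip (3,4) w=11 (creates cycle)
  Skip (4,5) w=13 (creates cycle)
MST weight = 16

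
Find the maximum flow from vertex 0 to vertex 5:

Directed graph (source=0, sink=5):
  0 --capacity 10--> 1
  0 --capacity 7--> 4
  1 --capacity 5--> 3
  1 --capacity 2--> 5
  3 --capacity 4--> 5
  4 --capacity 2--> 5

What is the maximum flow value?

Computing max flow:
  Flow on (0->1): 6/10
  Flow on (0->4): 2/7
  Flow on (1->3): 4/5
  Flow on (1->5): 2/2
  Flow on (3->5): 4/4
  Flow on (4->5): 2/2
Maximum flow = 8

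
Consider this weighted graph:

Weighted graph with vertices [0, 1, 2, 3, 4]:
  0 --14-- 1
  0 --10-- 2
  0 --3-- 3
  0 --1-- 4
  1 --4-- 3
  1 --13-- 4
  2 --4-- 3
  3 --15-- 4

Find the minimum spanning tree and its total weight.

Applying Kruskal's algorithm (sort edges by weight, add if no cycle):
  Add (0,4) w=1
  Add (0,3) w=3
  Add (1,3) w=4
  Add (2,3) w=4
  Skip (0,2) w=10 (creates cycle)
  Skip (1,4) w=13 (creates cycle)
  Skip (0,1) w=14 (creates cycle)
  Skip (3,4) w=15 (creates cycle)
MST weight = 12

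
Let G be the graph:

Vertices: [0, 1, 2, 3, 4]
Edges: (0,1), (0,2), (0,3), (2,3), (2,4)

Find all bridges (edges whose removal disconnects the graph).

A bridge is an edge whose removal increases the number of connected components.
Bridges found: (0,1), (2,4)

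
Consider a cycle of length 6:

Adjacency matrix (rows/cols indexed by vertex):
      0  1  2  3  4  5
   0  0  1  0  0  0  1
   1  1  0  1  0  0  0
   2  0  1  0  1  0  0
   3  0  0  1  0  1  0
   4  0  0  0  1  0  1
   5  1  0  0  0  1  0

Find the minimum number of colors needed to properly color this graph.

This is an even cycle (C_6). Even cycles are bipartite.
Chromatic number = 2.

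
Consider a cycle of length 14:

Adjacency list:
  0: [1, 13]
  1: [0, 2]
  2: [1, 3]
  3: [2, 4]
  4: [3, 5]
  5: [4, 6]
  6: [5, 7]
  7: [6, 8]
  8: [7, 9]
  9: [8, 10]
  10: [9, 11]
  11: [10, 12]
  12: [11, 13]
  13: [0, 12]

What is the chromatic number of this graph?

This is an even cycle (C_14). Even cycles are bipartite.
Chromatic number = 2.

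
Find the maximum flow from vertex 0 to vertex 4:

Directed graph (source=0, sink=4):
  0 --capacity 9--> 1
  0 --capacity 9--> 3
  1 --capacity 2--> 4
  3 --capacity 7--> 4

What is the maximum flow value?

Computing max flow:
  Flow on (0->1): 2/9
  Flow on (0->3): 7/9
  Flow on (1->4): 2/2
  Flow on (3->4): 7/7
Maximum flow = 9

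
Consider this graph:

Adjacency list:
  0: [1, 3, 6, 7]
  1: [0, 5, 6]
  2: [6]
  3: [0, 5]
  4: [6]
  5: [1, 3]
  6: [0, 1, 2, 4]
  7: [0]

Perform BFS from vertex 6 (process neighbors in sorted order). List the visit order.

BFS from vertex 6 (neighbors processed in ascending order):
Visit order: 6, 0, 1, 2, 4, 3, 7, 5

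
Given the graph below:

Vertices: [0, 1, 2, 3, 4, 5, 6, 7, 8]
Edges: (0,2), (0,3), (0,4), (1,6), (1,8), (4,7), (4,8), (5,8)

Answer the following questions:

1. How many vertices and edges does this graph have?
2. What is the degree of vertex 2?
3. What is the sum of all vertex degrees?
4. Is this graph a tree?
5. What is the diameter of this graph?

Count: 9 vertices, 8 edges.
Vertex 2 has neighbors [0], degree = 1.
Handshaking lemma: 2 * 8 = 16.
A graph is a tree iff it is connected and has exactly n-1 edges. This graph is connected (all 9 vertices in one component) and has 9-1 = 8 edges. It is a tree.
Diameter (longest shortest path) = 5.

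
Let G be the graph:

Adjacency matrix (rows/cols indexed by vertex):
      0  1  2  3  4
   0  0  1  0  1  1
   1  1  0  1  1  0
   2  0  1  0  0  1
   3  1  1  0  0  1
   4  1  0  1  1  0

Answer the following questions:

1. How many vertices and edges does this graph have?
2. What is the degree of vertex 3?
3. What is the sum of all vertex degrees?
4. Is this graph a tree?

Count: 5 vertices, 7 edges.
Vertex 3 has neighbors [0, 1, 4], degree = 3.
Handshaking lemma: 2 * 7 = 14.
A tree on 5 vertices has 4 edges. This graph has 7 edges (3 extra). Not a tree.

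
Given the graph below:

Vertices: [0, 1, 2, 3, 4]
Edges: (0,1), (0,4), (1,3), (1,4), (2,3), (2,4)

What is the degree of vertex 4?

Vertex 4 has neighbors [0, 1, 2], so deg(4) = 3.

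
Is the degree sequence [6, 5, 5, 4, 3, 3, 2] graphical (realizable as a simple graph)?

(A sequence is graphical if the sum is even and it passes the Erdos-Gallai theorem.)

Sum of degrees = 28. Sum is even and passes Erdos-Gallai. The sequence IS graphical.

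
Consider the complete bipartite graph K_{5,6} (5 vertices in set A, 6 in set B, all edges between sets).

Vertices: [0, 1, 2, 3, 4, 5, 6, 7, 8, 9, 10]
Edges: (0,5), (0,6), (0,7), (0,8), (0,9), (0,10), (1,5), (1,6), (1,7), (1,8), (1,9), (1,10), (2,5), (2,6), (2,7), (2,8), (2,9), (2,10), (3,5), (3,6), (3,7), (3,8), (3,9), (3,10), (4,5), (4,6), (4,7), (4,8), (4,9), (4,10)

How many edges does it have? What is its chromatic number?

K_{5,6} has 5 * 6 = 30 edges.
Bipartite graphs have chromatic number 2 (color each partition differently).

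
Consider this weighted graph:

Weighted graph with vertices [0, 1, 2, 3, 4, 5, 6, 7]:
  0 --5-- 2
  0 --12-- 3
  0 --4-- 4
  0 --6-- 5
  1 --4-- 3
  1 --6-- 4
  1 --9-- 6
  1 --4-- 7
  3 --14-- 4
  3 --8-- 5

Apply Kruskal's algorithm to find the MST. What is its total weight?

Applying Kruskal's algorithm (sort edges by weight, add if no cycle):
  Add (0,4) w=4
  Add (1,7) w=4
  Add (1,3) w=4
  Add (0,2) w=5
  Add (0,5) w=6
  Add (1,4) w=6
  Skip (3,5) w=8 (creates cycle)
  Add (1,6) w=9
  Skip (0,3) w=12 (creates cycle)
  Skip (3,4) w=14 (creates cycle)
MST weight = 38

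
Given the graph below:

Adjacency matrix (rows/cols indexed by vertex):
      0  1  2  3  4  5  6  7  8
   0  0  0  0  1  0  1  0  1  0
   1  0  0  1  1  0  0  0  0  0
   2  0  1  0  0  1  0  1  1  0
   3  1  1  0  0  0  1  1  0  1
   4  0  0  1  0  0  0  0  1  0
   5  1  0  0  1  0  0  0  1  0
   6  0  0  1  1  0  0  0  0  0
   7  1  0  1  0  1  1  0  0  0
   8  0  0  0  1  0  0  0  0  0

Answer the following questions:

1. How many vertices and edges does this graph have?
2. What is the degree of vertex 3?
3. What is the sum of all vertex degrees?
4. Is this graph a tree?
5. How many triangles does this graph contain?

Count: 9 vertices, 13 edges.
Vertex 3 has neighbors [0, 1, 5, 6, 8], degree = 5.
Handshaking lemma: 2 * 13 = 26.
A tree on 9 vertices has 8 edges. This graph has 13 edges (5 extra). Not a tree.
Number of triangles = 3.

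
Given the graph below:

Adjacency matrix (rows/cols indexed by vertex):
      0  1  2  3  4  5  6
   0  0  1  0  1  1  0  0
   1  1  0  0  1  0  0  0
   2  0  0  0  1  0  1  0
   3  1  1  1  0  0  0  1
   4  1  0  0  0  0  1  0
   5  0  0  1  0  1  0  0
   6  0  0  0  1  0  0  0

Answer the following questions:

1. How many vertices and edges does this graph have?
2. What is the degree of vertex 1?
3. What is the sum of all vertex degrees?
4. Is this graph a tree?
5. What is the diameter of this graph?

Count: 7 vertices, 8 edges.
Vertex 1 has neighbors [0, 3], degree = 2.
Handshaking lemma: 2 * 8 = 16.
A tree on 7 vertices has 6 edges. This graph has 8 edges (2 extra). Not a tree.
Diameter (longest shortest path) = 3.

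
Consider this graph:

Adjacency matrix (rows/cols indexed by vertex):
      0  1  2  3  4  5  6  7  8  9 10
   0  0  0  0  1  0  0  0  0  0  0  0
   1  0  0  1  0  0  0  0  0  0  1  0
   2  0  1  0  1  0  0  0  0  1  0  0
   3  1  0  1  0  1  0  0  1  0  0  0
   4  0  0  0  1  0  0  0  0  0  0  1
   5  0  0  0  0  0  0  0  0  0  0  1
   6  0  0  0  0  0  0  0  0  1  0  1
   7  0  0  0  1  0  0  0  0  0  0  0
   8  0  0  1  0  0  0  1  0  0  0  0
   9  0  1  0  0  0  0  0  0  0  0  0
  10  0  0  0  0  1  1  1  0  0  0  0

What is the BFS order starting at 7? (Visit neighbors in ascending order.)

BFS from vertex 7 (neighbors processed in ascending order):
Visit order: 7, 3, 0, 2, 4, 1, 8, 10, 9, 6, 5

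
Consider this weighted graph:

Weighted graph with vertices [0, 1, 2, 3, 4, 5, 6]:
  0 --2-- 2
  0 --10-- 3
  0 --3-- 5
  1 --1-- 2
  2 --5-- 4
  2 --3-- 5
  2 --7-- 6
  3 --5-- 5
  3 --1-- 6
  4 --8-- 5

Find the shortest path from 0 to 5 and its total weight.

Using Dijkstra's algorithm from vertex 0:
Shortest path: 0 -> 5
Total weight: 3 = 3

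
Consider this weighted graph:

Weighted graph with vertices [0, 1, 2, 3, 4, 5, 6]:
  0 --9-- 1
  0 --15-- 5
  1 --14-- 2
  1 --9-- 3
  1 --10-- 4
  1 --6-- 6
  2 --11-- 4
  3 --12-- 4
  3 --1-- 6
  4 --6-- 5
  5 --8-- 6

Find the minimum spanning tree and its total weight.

Applying Kruskal's algorithm (sort edges by weight, add if no cycle):
  Add (3,6) w=1
  Add (1,6) w=6
  Add (4,5) w=6
  Add (5,6) w=8
  Add (0,1) w=9
  Skip (1,3) w=9 (creates cycle)
  Skip (1,4) w=10 (creates cycle)
  Add (2,4) w=11
  Skip (3,4) w=12 (creates cycle)
  Skip (1,2) w=14 (creates cycle)
  Skip (0,5) w=15 (creates cycle)
MST weight = 41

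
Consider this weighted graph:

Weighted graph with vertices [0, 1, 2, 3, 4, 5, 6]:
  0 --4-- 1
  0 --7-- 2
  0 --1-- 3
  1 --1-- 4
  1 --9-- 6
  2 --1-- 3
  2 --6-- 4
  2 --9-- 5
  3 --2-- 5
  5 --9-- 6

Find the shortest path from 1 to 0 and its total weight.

Using Dijkstra's algorithm from vertex 1:
Shortest path: 1 -> 0
Total weight: 4 = 4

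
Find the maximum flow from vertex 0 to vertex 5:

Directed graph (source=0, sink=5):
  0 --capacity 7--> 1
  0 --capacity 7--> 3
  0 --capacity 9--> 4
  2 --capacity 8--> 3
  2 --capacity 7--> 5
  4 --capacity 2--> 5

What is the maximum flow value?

Computing max flow:
  Flow on (0->4): 2/9
  Flow on (4->5): 2/2
Maximum flow = 2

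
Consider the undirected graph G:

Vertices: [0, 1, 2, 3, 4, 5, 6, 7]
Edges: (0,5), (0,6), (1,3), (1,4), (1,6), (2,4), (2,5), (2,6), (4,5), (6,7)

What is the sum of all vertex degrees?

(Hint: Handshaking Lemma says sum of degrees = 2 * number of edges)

Count edges: 10 edges.
By Handshaking Lemma: sum of degrees = 2 * 10 = 20.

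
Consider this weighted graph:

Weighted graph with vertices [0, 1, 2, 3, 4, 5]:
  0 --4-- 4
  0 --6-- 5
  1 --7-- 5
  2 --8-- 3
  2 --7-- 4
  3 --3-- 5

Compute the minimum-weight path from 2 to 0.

Using Dijkstra's algorithm from vertex 2:
Shortest path: 2 -> 4 -> 0
Total weight: 7 + 4 = 11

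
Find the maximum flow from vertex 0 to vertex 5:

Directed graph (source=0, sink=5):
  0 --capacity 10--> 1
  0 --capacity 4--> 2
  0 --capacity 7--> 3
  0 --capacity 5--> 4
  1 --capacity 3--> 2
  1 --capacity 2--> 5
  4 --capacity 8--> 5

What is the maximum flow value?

Computing max flow:
  Flow on (0->1): 2/10
  Flow on (0->4): 5/5
  Flow on (1->5): 2/2
  Flow on (4->5): 5/8
Maximum flow = 7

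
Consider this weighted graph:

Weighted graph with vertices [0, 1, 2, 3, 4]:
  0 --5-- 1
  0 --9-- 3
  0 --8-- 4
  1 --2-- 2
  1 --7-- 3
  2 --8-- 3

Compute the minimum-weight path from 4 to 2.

Using Dijkstra's algorithm from vertex 4:
Shortest path: 4 -> 0 -> 1 -> 2
Total weight: 8 + 5 + 2 = 15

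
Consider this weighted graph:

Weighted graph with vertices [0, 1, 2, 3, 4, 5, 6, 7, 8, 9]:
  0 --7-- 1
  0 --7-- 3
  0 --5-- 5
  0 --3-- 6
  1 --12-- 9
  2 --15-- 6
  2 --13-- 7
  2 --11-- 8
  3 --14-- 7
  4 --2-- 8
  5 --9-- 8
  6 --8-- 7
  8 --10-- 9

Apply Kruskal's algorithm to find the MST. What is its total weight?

Applying Kruskal's algorithm (sort edges by weight, add if no cycle):
  Add (4,8) w=2
  Add (0,6) w=3
  Add (0,5) w=5
  Add (0,1) w=7
  Add (0,3) w=7
  Add (6,7) w=8
  Add (5,8) w=9
  Add (8,9) w=10
  Add (2,8) w=11
  Skip (1,9) w=12 (creates cycle)
  Skip (2,7) w=13 (creates cycle)
  Skip (3,7) w=14 (creates cycle)
  Skip (2,6) w=15 (creates cycle)
MST weight = 62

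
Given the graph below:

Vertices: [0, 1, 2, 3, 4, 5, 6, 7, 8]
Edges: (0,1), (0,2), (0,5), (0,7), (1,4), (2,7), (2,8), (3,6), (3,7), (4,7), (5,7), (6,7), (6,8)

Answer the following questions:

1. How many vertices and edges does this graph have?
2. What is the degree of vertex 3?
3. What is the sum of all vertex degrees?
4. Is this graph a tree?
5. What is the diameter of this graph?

Count: 9 vertices, 13 edges.
Vertex 3 has neighbors [6, 7], degree = 2.
Handshaking lemma: 2 * 13 = 26.
A tree on 9 vertices has 8 edges. This graph has 13 edges (5 extra). Not a tree.
Diameter (longest shortest path) = 3.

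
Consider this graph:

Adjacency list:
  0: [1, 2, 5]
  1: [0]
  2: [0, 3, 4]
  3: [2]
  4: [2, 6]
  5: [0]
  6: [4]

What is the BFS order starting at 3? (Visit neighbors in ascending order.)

BFS from vertex 3 (neighbors processed in ascending order):
Visit order: 3, 2, 0, 4, 1, 5, 6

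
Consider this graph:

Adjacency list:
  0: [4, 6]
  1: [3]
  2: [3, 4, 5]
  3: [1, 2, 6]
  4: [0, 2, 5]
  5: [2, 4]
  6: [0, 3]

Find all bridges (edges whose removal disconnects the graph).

A bridge is an edge whose removal increases the number of connected components.
Bridges found: (1,3)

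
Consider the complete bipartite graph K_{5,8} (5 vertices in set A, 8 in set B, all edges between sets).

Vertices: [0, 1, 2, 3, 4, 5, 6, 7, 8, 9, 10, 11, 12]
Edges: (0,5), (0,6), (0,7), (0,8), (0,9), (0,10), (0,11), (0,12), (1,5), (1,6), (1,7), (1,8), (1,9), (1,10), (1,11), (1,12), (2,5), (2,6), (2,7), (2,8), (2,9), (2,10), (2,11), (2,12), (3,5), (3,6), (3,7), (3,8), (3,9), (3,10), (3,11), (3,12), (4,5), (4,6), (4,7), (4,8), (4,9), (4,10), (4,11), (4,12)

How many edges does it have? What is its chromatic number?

K_{5,8} has 5 * 8 = 40 edges.
Bipartite graphs have chromatic number 2 (color each partition differently).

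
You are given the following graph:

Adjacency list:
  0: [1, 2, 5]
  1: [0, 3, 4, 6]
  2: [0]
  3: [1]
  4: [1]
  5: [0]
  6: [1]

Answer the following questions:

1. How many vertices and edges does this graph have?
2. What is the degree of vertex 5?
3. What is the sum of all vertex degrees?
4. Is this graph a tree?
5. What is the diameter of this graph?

Count: 7 vertices, 6 edges.
Vertex 5 has neighbors [0], degree = 1.
Handshaking lemma: 2 * 6 = 12.
A graph is a tree iff it is connected and has exactly n-1 edges. This graph is connected (all 7 vertices in one component) and has 7-1 = 6 edges. It is a tree.
Diameter (longest shortest path) = 3.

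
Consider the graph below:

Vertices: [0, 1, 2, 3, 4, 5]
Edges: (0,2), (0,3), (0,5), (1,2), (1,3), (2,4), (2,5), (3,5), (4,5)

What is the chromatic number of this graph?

The graph has a maximum clique of size 3 (lower bound on chromatic number).
A valid 3-coloring: {0: 2, 1: 1, 2: 0, 3: 0, 4: 2, 5: 1}.
Chromatic number = 3.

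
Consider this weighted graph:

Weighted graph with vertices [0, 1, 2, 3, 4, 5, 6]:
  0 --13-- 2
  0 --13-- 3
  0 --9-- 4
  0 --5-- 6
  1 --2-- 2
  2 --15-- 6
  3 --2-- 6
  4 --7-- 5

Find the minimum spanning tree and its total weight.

Applying Kruskal's algorithm (sort edges by weight, add if no cycle):
  Add (1,2) w=2
  Add (3,6) w=2
  Add (0,6) w=5
  Add (4,5) w=7
  Add (0,4) w=9
  Add (0,2) w=13
  Skip (0,3) w=13 (creates cycle)
  Skip (2,6) w=15 (creates cycle)
MST weight = 38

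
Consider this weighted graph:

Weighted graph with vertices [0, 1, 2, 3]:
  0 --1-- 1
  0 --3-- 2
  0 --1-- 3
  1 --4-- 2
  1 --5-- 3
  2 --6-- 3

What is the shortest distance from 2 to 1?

Using Dijkstra's algorithm from vertex 2:
Shortest path: 2 -> 1
Total weight: 4 = 4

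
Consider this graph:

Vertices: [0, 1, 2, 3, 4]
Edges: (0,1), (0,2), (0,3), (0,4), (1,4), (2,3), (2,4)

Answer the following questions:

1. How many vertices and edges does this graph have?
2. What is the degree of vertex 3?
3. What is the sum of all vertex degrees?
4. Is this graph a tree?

Count: 5 vertices, 7 edges.
Vertex 3 has neighbors [0, 2], degree = 2.
Handshaking lemma: 2 * 7 = 14.
A tree on 5 vertices has 4 edges. This graph has 7 edges (3 extra). Not a tree.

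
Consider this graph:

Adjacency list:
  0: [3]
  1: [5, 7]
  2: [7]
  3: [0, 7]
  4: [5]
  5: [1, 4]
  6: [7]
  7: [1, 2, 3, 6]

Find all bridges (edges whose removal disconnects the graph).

A bridge is an edge whose removal increases the number of connected components.
Bridges found: (0,3), (1,5), (1,7), (2,7), (3,7), (4,5), (6,7)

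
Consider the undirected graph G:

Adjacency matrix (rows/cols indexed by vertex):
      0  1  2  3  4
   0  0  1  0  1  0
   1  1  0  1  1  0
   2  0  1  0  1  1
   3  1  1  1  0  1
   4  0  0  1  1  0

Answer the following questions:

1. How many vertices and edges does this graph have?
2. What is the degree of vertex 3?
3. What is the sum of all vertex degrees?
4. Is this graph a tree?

Count: 5 vertices, 7 edges.
Vertex 3 has neighbors [0, 1, 2, 4], degree = 4.
Handshaking lemma: 2 * 7 = 14.
A tree on 5 vertices has 4 edges. This graph has 7 edges (3 extra). Not a tree.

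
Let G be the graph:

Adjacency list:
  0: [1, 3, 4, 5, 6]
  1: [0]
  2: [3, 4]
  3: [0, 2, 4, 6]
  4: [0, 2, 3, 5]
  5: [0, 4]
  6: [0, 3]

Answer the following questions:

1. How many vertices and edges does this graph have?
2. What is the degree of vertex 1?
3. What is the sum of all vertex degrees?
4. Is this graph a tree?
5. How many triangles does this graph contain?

Count: 7 vertices, 10 edges.
Vertex 1 has neighbors [0], degree = 1.
Handshaking lemma: 2 * 10 = 20.
A tree on 7 vertices has 6 edges. This graph has 10 edges (4 extra). Not a tree.
Number of triangles = 4.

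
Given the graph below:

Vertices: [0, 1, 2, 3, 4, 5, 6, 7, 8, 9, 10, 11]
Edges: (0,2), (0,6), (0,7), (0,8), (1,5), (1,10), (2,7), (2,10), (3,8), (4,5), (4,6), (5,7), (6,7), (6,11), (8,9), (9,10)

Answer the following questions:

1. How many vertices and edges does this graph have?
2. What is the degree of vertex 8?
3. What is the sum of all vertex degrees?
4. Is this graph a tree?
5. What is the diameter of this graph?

Count: 12 vertices, 16 edges.
Vertex 8 has neighbors [0, 3, 9], degree = 3.
Handshaking lemma: 2 * 16 = 32.
A tree on 12 vertices has 11 edges. This graph has 16 edges (5 extra). Not a tree.
Diameter (longest shortest path) = 4.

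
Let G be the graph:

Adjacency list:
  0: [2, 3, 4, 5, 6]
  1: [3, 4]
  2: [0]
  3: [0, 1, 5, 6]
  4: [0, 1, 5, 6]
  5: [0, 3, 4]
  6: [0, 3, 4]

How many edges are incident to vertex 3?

Vertex 3 has neighbors [0, 1, 5, 6], so deg(3) = 4.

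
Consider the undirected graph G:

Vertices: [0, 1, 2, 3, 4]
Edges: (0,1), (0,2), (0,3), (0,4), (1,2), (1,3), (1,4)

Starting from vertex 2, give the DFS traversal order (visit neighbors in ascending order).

DFS from vertex 2 (neighbors processed in ascending order):
Visit order: 2, 0, 1, 3, 4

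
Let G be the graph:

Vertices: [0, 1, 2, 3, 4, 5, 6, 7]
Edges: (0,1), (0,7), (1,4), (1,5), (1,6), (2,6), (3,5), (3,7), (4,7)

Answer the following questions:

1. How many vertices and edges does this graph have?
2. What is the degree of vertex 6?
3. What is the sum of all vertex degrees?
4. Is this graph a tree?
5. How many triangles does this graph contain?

Count: 8 vertices, 9 edges.
Vertex 6 has neighbors [1, 2], degree = 2.
Handshaking lemma: 2 * 9 = 18.
A tree on 8 vertices has 7 edges. This graph has 9 edges (2 extra). Not a tree.
Number of triangles = 0.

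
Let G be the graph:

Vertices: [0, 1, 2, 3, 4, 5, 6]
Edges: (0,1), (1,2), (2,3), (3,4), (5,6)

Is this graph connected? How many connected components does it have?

Checking connectivity: the graph has 2 connected component(s).
Components: [[0, 1, 2, 3, 4], [5, 6]]. The graph is NOT connected.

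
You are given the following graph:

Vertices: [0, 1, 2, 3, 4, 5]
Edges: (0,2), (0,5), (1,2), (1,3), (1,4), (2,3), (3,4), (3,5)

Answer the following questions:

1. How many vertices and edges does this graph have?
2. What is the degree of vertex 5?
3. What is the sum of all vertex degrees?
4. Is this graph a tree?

Count: 6 vertices, 8 edges.
Vertex 5 has neighbors [0, 3], degree = 2.
Handshaking lemma: 2 * 8 = 16.
A tree on 6 vertices has 5 edges. This graph has 8 edges (3 extra). Not a tree.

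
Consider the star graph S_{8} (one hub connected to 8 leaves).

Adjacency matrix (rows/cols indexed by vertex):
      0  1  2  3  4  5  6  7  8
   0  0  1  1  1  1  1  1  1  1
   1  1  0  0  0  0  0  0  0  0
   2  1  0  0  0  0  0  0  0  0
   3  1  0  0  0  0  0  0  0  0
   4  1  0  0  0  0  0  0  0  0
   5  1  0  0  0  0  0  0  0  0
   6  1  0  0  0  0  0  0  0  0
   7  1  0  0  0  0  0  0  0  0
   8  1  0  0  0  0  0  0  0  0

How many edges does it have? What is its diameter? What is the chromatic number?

Star graph S_{8}: the hub connects to all 8 leaves.
Edges = 8.
Diameter = 2 (any leaf to hub is 1, leaf to leaf through hub is 2).
Star graphs are bipartite (hub vs leaves), so chromatic number = 2.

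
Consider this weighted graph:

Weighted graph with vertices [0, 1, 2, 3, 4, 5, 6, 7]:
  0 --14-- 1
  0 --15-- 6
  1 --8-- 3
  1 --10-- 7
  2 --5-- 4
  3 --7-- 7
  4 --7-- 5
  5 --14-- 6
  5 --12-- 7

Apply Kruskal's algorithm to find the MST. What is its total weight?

Applying Kruskal's algorithm (sort edges by weight, add if no cycle):
  Add (2,4) w=5
  Add (3,7) w=7
  Add (4,5) w=7
  Add (1,3) w=8
  Skip (1,7) w=10 (creates cycle)
  Add (5,7) w=12
  Add (0,1) w=14
  Add (5,6) w=14
  Skip (0,6) w=15 (creates cycle)
MST weight = 67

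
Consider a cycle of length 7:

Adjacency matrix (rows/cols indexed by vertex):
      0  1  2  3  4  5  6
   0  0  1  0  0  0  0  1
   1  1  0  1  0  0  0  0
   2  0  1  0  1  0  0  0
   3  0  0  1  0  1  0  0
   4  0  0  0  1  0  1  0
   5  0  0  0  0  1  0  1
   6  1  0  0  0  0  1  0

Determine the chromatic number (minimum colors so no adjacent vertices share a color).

This is an odd cycle (C_7). Odd cycles are not bipartite (any 2-coloring forces two adjacent vertices to match), and 3 colors suffice.
Chromatic number = 3.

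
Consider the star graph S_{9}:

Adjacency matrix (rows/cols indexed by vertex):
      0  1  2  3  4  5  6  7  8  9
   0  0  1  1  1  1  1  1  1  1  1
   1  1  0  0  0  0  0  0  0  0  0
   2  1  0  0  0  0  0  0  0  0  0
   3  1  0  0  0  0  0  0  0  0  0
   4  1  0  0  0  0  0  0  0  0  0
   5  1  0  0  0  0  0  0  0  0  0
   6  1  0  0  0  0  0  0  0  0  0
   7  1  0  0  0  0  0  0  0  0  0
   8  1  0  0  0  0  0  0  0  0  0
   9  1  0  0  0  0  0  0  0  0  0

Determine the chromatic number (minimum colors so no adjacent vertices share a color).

S_{9} has one hub adjacent to 9 leaves; leaves are pairwise non-adjacent.
Color the hub 0 and every leaf 1.
Chromatic number = 2.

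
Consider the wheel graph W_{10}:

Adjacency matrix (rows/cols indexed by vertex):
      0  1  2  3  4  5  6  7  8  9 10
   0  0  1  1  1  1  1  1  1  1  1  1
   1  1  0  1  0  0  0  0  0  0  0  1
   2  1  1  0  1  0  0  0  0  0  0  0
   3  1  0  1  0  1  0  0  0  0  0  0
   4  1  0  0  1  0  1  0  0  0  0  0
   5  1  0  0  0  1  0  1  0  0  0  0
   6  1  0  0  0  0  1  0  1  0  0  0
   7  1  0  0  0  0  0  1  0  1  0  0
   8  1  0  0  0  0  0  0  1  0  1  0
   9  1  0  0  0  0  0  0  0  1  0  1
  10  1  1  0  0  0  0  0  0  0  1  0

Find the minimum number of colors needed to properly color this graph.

W_{10} = C_{10} plus a hub adjacent to every cycle vertex.
The outer cycle needs 2 colors (even cycle); the hub is adjacent to all of them so needs a fresh color.
Chromatic number = 2 + 1 = 3.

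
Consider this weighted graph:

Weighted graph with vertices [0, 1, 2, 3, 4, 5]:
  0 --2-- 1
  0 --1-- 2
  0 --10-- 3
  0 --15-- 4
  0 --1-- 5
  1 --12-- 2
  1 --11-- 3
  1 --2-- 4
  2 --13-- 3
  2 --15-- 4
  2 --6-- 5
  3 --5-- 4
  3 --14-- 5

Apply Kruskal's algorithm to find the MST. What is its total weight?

Applying Kruskal's algorithm (sort edges by weight, add if no cycle):
  Add (0,5) w=1
  Add (0,2) w=1
  Add (0,1) w=2
  Add (1,4) w=2
  Add (3,4) w=5
  Skip (2,5) w=6 (creates cycle)
  Skip (0,3) w=10 (creates cycle)
  Skip (1,3) w=11 (creates cycle)
  Skip (1,2) w=12 (creates cycle)
  Skip (2,3) w=13 (creates cycle)
  Skip (3,5) w=14 (creates cycle)
  Skip (0,4) w=15 (creates cycle)
  Skip (2,4) w=15 (creates cycle)
MST weight = 11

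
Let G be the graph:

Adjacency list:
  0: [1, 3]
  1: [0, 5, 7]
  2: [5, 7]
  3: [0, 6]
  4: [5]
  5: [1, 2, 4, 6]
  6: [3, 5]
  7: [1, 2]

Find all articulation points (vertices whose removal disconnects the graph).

An articulation point is a vertex whose removal disconnects the graph.
Articulation points: [5]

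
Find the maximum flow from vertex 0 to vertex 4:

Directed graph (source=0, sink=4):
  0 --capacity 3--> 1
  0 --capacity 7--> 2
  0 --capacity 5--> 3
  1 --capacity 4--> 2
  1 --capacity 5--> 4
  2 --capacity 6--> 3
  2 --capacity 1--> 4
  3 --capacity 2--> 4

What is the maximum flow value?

Computing max flow:
  Flow on (0->1): 3/3
  Flow on (0->2): 1/7
  Flow on (0->3): 2/5
  Flow on (1->4): 3/5
  Flow on (2->4): 1/1
  Flow on (3->4): 2/2
Maximum flow = 6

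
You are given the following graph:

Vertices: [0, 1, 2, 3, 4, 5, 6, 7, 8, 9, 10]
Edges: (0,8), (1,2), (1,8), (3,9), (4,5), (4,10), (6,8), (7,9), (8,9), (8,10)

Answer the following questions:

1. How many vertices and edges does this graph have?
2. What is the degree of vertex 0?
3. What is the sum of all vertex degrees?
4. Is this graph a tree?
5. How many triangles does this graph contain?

Count: 11 vertices, 10 edges.
Vertex 0 has neighbors [8], degree = 1.
Handshaking lemma: 2 * 10 = 20.
A graph is a tree iff it is connected and has exactly n-1 edges. This graph is connected (all 11 vertices in one component) and has 11-1 = 10 edges. It is a tree.
Number of triangles = 0.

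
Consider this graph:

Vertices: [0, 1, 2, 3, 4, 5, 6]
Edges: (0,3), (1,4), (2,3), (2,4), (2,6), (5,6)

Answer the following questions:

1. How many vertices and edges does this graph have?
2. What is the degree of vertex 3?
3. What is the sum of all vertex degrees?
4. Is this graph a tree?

Count: 7 vertices, 6 edges.
Vertex 3 has neighbors [0, 2], degree = 2.
Handshaking lemma: 2 * 6 = 12.
A graph is a tree iff it is connected and has exactly n-1 edges. This graph is connected (all 7 vertices in one component) and has 7-1 = 6 edges. It is a tree.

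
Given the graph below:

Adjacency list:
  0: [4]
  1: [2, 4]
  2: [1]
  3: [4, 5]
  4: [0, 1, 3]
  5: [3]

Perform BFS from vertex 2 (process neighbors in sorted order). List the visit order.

BFS from vertex 2 (neighbors processed in ascending order):
Visit order: 2, 1, 4, 0, 3, 5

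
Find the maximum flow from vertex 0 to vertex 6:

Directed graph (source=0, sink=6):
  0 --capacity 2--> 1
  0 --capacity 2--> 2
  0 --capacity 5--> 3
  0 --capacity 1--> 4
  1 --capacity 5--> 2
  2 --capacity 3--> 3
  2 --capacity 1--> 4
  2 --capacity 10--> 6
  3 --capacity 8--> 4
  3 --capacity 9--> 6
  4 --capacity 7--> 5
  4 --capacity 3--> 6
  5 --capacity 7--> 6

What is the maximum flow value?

Computing max flow:
  Flow on (0->1): 2/2
  Flow on (0->2): 2/2
  Flow on (0->3): 5/5
  Flow on (0->4): 1/1
  Flow on (1->2): 2/5
  Flow on (2->6): 4/10
  Flow on (3->6): 5/9
  Flow on (4->6): 1/3
Maximum flow = 10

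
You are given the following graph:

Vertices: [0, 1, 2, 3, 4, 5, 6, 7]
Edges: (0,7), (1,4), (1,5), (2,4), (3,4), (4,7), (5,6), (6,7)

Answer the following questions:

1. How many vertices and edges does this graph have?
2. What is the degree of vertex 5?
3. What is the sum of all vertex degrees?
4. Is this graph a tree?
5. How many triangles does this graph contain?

Count: 8 vertices, 8 edges.
Vertex 5 has neighbors [1, 6], degree = 2.
Handshaking lemma: 2 * 8 = 16.
A tree on 8 vertices has 7 edges. This graph has 8 edges (1 extra). Not a tree.
Number of triangles = 0.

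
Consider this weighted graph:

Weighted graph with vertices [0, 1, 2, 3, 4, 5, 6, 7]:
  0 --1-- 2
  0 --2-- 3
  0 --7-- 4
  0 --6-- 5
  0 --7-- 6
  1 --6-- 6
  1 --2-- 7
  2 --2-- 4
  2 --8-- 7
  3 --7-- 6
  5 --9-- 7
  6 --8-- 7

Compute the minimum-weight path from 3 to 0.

Using Dijkstra's algorithm from vertex 3:
Shortest path: 3 -> 0
Total weight: 2 = 2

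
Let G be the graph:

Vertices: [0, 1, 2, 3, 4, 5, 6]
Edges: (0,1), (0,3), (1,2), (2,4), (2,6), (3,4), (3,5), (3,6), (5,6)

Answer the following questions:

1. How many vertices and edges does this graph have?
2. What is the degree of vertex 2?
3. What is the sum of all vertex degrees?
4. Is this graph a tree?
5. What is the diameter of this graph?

Count: 7 vertices, 9 edges.
Vertex 2 has neighbors [1, 4, 6], degree = 3.
Handshaking lemma: 2 * 9 = 18.
A tree on 7 vertices has 6 edges. This graph has 9 edges (3 extra). Not a tree.
Diameter (longest shortest path) = 3.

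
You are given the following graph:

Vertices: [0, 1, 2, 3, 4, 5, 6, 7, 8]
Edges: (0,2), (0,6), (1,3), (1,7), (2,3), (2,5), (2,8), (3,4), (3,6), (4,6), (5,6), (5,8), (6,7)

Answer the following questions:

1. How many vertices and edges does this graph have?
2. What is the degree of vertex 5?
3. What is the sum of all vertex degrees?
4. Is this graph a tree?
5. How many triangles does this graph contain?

Count: 9 vertices, 13 edges.
Vertex 5 has neighbors [2, 6, 8], degree = 3.
Handshaking lemma: 2 * 13 = 26.
A tree on 9 vertices has 8 edges. This graph has 13 edges (5 extra). Not a tree.
Number of triangles = 2.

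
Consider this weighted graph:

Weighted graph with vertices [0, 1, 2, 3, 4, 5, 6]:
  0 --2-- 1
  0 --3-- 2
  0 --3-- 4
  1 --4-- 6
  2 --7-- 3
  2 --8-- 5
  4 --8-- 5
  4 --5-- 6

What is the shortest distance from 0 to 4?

Using Dijkstra's algorithm from vertex 0:
Shortest path: 0 -> 4
Total weight: 3 = 3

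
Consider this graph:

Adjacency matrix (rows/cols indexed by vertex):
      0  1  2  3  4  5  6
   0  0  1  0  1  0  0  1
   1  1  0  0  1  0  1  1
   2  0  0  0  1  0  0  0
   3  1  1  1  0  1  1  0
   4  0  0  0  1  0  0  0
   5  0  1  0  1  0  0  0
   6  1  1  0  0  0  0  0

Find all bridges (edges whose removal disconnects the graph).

A bridge is an edge whose removal increases the number of connected components.
Bridges found: (2,3), (3,4)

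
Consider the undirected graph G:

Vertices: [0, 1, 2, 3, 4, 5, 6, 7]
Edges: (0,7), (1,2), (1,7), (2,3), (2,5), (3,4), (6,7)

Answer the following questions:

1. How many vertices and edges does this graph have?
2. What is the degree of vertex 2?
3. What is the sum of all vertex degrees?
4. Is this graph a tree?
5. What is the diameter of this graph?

Count: 8 vertices, 7 edges.
Vertex 2 has neighbors [1, 3, 5], degree = 3.
Handshaking lemma: 2 * 7 = 14.
A graph is a tree iff it is connected and has exactly n-1 edges. This graph is connected (all 8 vertices in one component) and has 8-1 = 7 edges. It is a tree.
Diameter (longest shortest path) = 5.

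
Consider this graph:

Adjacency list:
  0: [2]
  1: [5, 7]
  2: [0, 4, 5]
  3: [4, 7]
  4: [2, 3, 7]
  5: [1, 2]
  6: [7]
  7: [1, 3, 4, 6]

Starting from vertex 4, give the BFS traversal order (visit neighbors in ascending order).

BFS from vertex 4 (neighbors processed in ascending order):
Visit order: 4, 2, 3, 7, 0, 5, 1, 6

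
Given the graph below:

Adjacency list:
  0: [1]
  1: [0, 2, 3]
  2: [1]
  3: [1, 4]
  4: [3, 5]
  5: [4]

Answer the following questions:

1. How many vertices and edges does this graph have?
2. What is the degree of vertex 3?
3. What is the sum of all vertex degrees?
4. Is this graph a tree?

Count: 6 vertices, 5 edges.
Vertex 3 has neighbors [1, 4], degree = 2.
Handshaking lemma: 2 * 5 = 10.
A graph is a tree iff it is connected and has exactly n-1 edges. This graph is connected (all 6 vertices in one component) and has 6-1 = 5 edges. It is a tree.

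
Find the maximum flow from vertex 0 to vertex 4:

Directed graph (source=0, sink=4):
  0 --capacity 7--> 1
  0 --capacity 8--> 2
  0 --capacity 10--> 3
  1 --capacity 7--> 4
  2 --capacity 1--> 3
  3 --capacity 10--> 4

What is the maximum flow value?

Computing max flow:
  Flow on (0->1): 7/7
  Flow on (0->2): 1/8
  Flow on (0->3): 9/10
  Flow on (1->4): 7/7
  Flow on (2->3): 1/1
  Flow on (3->4): 10/10
Maximum flow = 17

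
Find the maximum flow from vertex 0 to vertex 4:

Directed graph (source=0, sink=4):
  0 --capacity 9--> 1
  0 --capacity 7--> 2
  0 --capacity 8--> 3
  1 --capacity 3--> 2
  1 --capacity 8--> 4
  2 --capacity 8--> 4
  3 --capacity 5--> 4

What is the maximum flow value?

Computing max flow:
  Flow on (0->1): 9/9
  Flow on (0->2): 7/7
  Flow on (0->3): 5/8
  Flow on (1->2): 1/3
  Flow on (1->4): 8/8
  Flow on (2->4): 8/8
  Flow on (3->4): 5/5
Maximum flow = 21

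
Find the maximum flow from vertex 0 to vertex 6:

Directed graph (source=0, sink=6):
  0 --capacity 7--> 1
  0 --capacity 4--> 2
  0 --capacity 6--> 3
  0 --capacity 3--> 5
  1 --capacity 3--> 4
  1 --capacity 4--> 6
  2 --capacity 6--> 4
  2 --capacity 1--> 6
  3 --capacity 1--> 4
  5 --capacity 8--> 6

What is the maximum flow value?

Computing max flow:
  Flow on (0->1): 4/7
  Flow on (0->2): 1/4
  Flow on (0->5): 3/3
  Flow on (1->6): 4/4
  Flow on (2->6): 1/1
  Flow on (5->6): 3/8
Maximum flow = 8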